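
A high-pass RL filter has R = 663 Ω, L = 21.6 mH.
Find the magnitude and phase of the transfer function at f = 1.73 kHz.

Step 1 — Angular frequency: ω = 2π·1730 = 1.087e+04 rad/s.
Step 2 — Transfer function: H(jω) = jωL/(R + jωL).
Step 3 — Numerator jωL = j·234.8; denominator R + jωL = 663 + j234.8.
Step 4 — H = 0.1114 + j0.3147.
Step 5 — Magnitude: |H| = 0.3338 (-9.5 dB); phase: φ = 70.5°.

|H| = 0.3338 (-9.5 dB), φ = 70.5°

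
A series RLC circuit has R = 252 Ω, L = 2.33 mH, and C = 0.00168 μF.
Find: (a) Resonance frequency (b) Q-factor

Step 1 — Resonance condition Im(Z)=0 gives ω₀ = 1/√(LC).
Step 2 — ω₀ = 1/√(0.00233·1.68e-09) = 5.054e+05 rad/s.
Step 3 — f₀ = ω₀/(2π) = 8.044e+04 Hz.
Step 4 — Series Q: Q = ω₀L/R = 5.054e+05·0.00233/252 = 4.673.

(a) f₀ = 8.044e+04 Hz  (b) Q = 4.673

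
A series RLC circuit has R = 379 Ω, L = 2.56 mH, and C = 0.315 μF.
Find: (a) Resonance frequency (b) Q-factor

Step 1 — Resonance condition Im(Z)=0 gives ω₀ = 1/√(LC).
Step 2 — ω₀ = 1/√(0.00256·3.15e-07) = 3.521e+04 rad/s.
Step 3 — f₀ = ω₀/(2π) = 5605 Hz.
Step 4 — Series Q: Q = ω₀L/R = 3.521e+04·0.00256/379 = 0.2379.

(a) f₀ = 5605 Hz  (b) Q = 0.2379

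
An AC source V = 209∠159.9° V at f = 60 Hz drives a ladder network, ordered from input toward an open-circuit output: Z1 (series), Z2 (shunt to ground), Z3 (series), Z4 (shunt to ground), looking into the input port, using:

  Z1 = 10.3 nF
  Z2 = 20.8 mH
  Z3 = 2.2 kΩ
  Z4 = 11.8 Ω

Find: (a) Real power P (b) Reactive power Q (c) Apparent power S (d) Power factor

Step 1 — Angular frequency: ω = 2π·f = 2π·60 = 377 rad/s.
Step 2 — Component impedances:
  Z1: Z = 1/(jωC) = -j/(ω·C) = 0 - j2.575e+05 Ω
  Z2: Z = jωL = j·377·0.0208 = 0 + j7.841 Ω
  Z3: Z = R = 2200 Ω
  Z4: Z = R = 11.8 Ω
Step 3 — Ladder network (open output): work backward from the far end, alternating series and parallel combinations. Z_in = 0.0278 - j2.575e+05 Ω = 2.575e+05∠-90.0° Ω.
Step 4 — Source phasor: V = 209∠159.9° V = -196.3 + j71.82 V.
Step 5 — Current: I = V / Z = -0.0002789 - j0.0007621 A = 0.0008116∠-110.1° A.
Step 6 — Complex power: S = V·I* = 1.831e-08 - j0.1696 VA.
Step 7 — Real power: P = Re(S) = 1.831e-08 W.
Step 8 — Reactive power: Q = Im(S) = -0.1696 VAR.
Step 9 — Apparent power: |S| = 0.1696 VA.
Step 10 — Power factor: PF = P/|S| = 1.079e-07 (leading).

(a) P = 1.831e-08 W  (b) Q = -0.1696 VAR  (c) S = 0.1696 VA  (d) PF = 1.079e-07 (leading)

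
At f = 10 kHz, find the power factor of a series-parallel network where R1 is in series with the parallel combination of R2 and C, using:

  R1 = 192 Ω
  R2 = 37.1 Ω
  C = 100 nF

Step 1 — Angular frequency: ω = 2π·f = 2π·1e+04 = 6.283e+04 rad/s.
Step 2 — Component impedances:
  R1: Z = R = 192 Ω
  R2: Z = R = 37.1 Ω
  C: Z = 1/(jωC) = -j/(ω·C) = 0 - j159.2 Ω
Step 3 — Parallel branch: R2 || C = 1/(1/R2 + 1/C) = 35.19 - j8.203 Ω.
Step 4 — Series with R1: Z_total = R1 + (R2 || C) = 227.2 - j8.203 Ω = 227.3∠-2.1° Ω.
Step 5 — Power factor: PF = cos(φ) = Re(Z)/|Z| = 227.19/227.34 = 0.9993.
Step 6 — Type: Im(Z) = -8.203 ⇒ leading (phase φ = -2.1°).

PF = 0.9993 (leading, φ = -2.1°)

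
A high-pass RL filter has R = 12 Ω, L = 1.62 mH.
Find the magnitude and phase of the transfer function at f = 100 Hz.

Step 1 — Angular frequency: ω = 2π·100 = 628.3 rad/s.
Step 2 — Transfer function: H(jω) = jωL/(R + jωL).
Step 3 — Numerator jωL = j·1.018; denominator R + jωL = 12 + j1.018.
Step 4 — H = 0.007144 + j0.08422.
Step 5 — Magnitude: |H| = 0.08452 (-21.5 dB); phase: φ = 85.2°.

|H| = 0.08452 (-21.5 dB), φ = 85.2°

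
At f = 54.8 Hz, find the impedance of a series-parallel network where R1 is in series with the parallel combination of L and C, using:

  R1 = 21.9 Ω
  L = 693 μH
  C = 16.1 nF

Step 1 — Angular frequency: ω = 2π·f = 2π·54.8 = 344.3 rad/s.
Step 2 — Component impedances:
  R1: Z = R = 21.9 Ω
  L: Z = jωL = j·344.3·0.000693 = 0 + j0.2386 Ω
  C: Z = 1/(jωC) = -j/(ω·C) = 0 - j1.804e+05 Ω
Step 3 — Parallel branch: L || C = 1/(1/L + 1/C) = 0 + j0.2386 Ω.
Step 4 — Series with R1: Z_total = R1 + (L || C) = 21.9 + j0.2386 Ω = 21.9∠0.6° Ω.

Z = 21.9 + j0.2386 Ω = 21.9∠0.6° Ω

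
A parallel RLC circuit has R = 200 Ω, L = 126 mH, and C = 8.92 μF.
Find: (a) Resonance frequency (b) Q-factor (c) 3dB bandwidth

Step 1 — Resonance: ω₀ = 1/√(LC) = 1/√(0.126·8.92e-06) = 943.3 rad/s.
Step 2 — f₀ = ω₀/(2π) = 150.1 Hz.
Step 3 — Parallel Q: Q = R/(ω₀L) = 200/(943.3·0.126) = 1.683.
Step 4 — Bandwidth: Δω = ω₀/Q = 560.5 rad/s; BW = Δω/(2π) = 89.21 Hz.

(a) f₀ = 150.1 Hz  (b) Q = 1.683  (c) BW = 89.21 Hz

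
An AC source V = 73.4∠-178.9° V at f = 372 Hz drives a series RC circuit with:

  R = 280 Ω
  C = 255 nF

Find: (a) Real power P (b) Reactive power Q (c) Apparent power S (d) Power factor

Step 1 — Angular frequency: ω = 2π·f = 2π·372 = 2337 rad/s.
Step 2 — Component impedances:
  R: Z = R = 280 Ω
  C: Z = 1/(jωC) = -j/(ω·C) = 0 - j1678 Ω
Step 3 — Series combination: Z_total = R + C = 280 - j1678 Ω = 1701∠-80.5° Ω.
Step 4 — Source phasor: V = 73.4∠-178.9° V = -73.39 - j1.409 V.
Step 5 — Current: I = V / Z = -0.006285 - j0.04269 A = 0.04315∠-98.4° A.
Step 6 — Complex power: S = V·I* = 0.5214 - j3.124 VA.
Step 7 — Real power: P = Re(S) = 0.5214 W.
Step 8 — Reactive power: Q = Im(S) = -3.124 VAR.
Step 9 — Apparent power: |S| = 3.167 VA.
Step 10 — Power factor: PF = P/|S| = 0.1646 (leading).

(a) P = 0.5214 W  (b) Q = -3.124 VAR  (c) S = 3.167 VA  (d) PF = 0.1646 (leading)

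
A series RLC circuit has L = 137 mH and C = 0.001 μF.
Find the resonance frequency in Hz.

Step 1 — Resonance condition Im(Z)=0 gives ω₀ = 1/√(LC).
Step 2 — ω₀ = 1/√(0.137·1e-09) = 8.544e+04 rad/s.
Step 3 — f₀ = ω₀/(2π) = 1.36e+04 Hz.

f₀ = 1.36e+04 Hz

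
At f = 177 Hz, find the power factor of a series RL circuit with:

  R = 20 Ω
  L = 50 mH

Step 1 — Angular frequency: ω = 2π·f = 2π·177 = 1112 rad/s.
Step 2 — Component impedances:
  R: Z = R = 20 Ω
  L: Z = jωL = j·1112·0.05 = 0 + j55.61 Ω
Step 3 — Series combination: Z_total = R + L = 20 + j55.61 Ω = 59.09∠70.2° Ω.
Step 4 — Power factor: PF = cos(φ) = Re(Z)/|Z| = 20/59.094 = 0.3384.
Step 5 — Type: Im(Z) = 55.61 ⇒ lagging (phase φ = 70.2°).

PF = 0.3384 (lagging, φ = 70.2°)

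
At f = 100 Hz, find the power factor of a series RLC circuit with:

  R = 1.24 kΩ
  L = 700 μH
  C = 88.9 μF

Step 1 — Angular frequency: ω = 2π·f = 2π·100 = 628.3 rad/s.
Step 2 — Component impedances:
  R: Z = R = 1240 Ω
  L: Z = jωL = j·628.3·0.0007 = 0 + j0.4398 Ω
  C: Z = 1/(jωC) = -j/(ω·C) = 0 - j17.9 Ω
Step 3 — Series combination: Z_total = R + L + C = 1240 - j17.46 Ω = 1240∠-0.8° Ω.
Step 4 — Power factor: PF = cos(φ) = Re(Z)/|Z| = 1240/1240.1 = 0.9999.
Step 5 — Type: Im(Z) = -17.46 ⇒ leading (phase φ = -0.8°).

PF = 0.9999 (leading, φ = -0.8°)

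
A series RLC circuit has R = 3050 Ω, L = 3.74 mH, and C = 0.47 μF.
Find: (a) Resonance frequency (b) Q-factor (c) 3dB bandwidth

Step 1 — Resonance: ω₀ = 1/√(LC) = 1/√(0.00374·4.7e-07) = 2.385e+04 rad/s.
Step 2 — f₀ = ω₀/(2π) = 3796 Hz.
Step 3 — Series Q: Q = ω₀L/R = 2.385e+04·0.00374/3050 = 0.02925.
Step 4 — Bandwidth: Δω = ω₀/Q = 8.155e+05 rad/s; BW = Δω/(2π) = 1.298e+05 Hz.

(a) f₀ = 3796 Hz  (b) Q = 0.02925  (c) BW = 1.298e+05 Hz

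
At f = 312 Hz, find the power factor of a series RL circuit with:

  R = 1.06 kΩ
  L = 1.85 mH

Step 1 — Angular frequency: ω = 2π·f = 2π·312 = 1960 rad/s.
Step 2 — Component impedances:
  R: Z = R = 1060 Ω
  L: Z = jωL = j·1960·0.00185 = 0 + j3.627 Ω
Step 3 — Series combination: Z_total = R + L = 1060 + j3.627 Ω = 1060∠0.2° Ω.
Step 4 — Power factor: PF = cos(φ) = Re(Z)/|Z| = 1060/1060 = 1.
Step 5 — Type: Im(Z) = 3.627 ⇒ lagging (phase φ = 0.2°).

PF = 1 (lagging, φ = 0.2°)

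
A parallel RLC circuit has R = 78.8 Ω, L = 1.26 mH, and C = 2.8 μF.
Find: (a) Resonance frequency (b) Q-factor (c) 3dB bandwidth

Step 1 — Resonance: ω₀ = 1/√(LC) = 1/√(0.00126·2.8e-06) = 1.684e+04 rad/s.
Step 2 — f₀ = ω₀/(2π) = 2680 Hz.
Step 3 — Parallel Q: Q = R/(ω₀L) = 78.8/(1.684e+04·0.00126) = 3.715.
Step 4 — Bandwidth: Δω = ω₀/Q = 4532 rad/s; BW = Δω/(2π) = 721.3 Hz.

(a) f₀ = 2680 Hz  (b) Q = 3.715  (c) BW = 721.3 Hz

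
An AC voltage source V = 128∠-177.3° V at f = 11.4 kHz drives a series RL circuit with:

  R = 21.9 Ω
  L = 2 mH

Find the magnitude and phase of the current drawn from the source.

Step 1 — Angular frequency: ω = 2π·f = 2π·1.14e+04 = 7.163e+04 rad/s.
Step 2 — Component impedances:
  R: Z = R = 21.9 Ω
  L: Z = jωL = j·7.163e+04·0.002 = 0 + j143.3 Ω
Step 3 — Series combination: Z_total = R + L = 21.9 + j143.3 Ω = 144.9∠81.3° Ω.
Step 4 — Source phasor: V = 128∠-177.3° V = -127.9 - j6.03 V.
Step 5 — Ohm's law: I = V / Z_total = (-127.9 - j6.03) / (21.9 + j143.3) = -0.1745 + j0.8658 A.
Step 6 — Convert to polar: |I| = 0.8832 A, ∠I = 101.4°.

I = 0.8832∠101.4° A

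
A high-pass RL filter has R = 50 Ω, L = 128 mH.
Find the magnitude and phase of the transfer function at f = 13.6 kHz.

Step 1 — Angular frequency: ω = 2π·1.36e+04 = 8.545e+04 rad/s.
Step 2 — Transfer function: H(jω) = jωL/(R + jωL).
Step 3 — Numerator jωL = j·1.094e+04; denominator R + jωL = 50 + j1.094e+04.
Step 4 — H = 1 + j0.004571.
Step 5 — Magnitude: |H| = 1 (-0.0 dB); phase: φ = 0.3°.

|H| = 1 (-0.0 dB), φ = 0.3°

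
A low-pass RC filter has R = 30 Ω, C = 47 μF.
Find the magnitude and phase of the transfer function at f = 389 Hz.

Step 1 — Angular frequency: ω = 2π·389 = 2444 rad/s.
Step 2 — Transfer function: H(jω) = 1/(1 + jωRC).
Step 3 — Denominator: 1 + jωRC = 1 + j·2444·30·4.7e-05 = 1 + j3.446.
Step 4 — H = 0.07766 - j0.2676.
Step 5 — Magnitude: |H| = 0.2787 (-11.1 dB); phase: φ = -73.8°.

|H| = 0.2787 (-11.1 dB), φ = -73.8°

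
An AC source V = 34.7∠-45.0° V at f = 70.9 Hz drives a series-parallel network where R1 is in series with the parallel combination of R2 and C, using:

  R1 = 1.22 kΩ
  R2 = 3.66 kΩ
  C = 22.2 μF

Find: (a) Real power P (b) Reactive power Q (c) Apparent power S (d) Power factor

Step 1 — Angular frequency: ω = 2π·f = 2π·70.9 = 445.5 rad/s.
Step 2 — Component impedances:
  R1: Z = R = 1220 Ω
  R2: Z = R = 3660 Ω
  C: Z = 1/(jωC) = -j/(ω·C) = 0 - j101.1 Ω
Step 3 — Parallel branch: R2 || C = 1/(1/R2 + 1/C) = 2.791 - j101 Ω.
Step 4 — Series with R1: Z_total = R1 + (R2 || C) = 1223 - j101 Ω = 1227∠-4.7° Ω.
Step 5 — Source phasor: V = 34.7∠-45.0° V = 24.54 - j24.54 V.
Step 6 — Current: I = V / Z = 0.02158 - j0.01828 A = 0.02828∠-40.3° A.
Step 7 — Complex power: S = V·I* = 0.978 - j0.08081 VA.
Step 8 — Real power: P = Re(S) = 0.978 W.
Step 9 — Reactive power: Q = Im(S) = -0.08081 VAR.
Step 10 — Apparent power: |S| = 0.9814 VA.
Step 11 — Power factor: PF = P/|S| = 0.9966 (leading).

(a) P = 0.978 W  (b) Q = -0.08081 VAR  (c) S = 0.9814 VA  (d) PF = 0.9966 (leading)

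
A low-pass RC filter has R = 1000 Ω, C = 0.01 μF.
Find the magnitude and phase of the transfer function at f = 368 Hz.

Step 1 — Angular frequency: ω = 2π·368 = 2312 rad/s.
Step 2 — Transfer function: H(jω) = 1/(1 + jωRC).
Step 3 — Denominator: 1 + jωRC = 1 + j·2312·1000·1e-08 = 1 + j0.02312.
Step 4 — H = 0.9995 - j0.02311.
Step 5 — Magnitude: |H| = 0.9997 (-0.0 dB); phase: φ = -1.3°.

|H| = 0.9997 (-0.0 dB), φ = -1.3°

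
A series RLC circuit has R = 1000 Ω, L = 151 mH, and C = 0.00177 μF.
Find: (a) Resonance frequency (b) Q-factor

Step 1 — Resonance condition Im(Z)=0 gives ω₀ = 1/√(LC).
Step 2 — ω₀ = 1/√(0.151·1.77e-09) = 6.117e+04 rad/s.
Step 3 — f₀ = ω₀/(2π) = 9735 Hz.
Step 4 — Series Q: Q = ω₀L/R = 6.117e+04·0.151/1000 = 9.236.

(a) f₀ = 9735 Hz  (b) Q = 9.236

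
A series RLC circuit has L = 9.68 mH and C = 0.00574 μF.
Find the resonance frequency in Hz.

Step 1 — Resonance condition Im(Z)=0 gives ω₀ = 1/√(LC).
Step 2 — ω₀ = 1/√(0.00968·5.74e-09) = 1.342e+05 rad/s.
Step 3 — f₀ = ω₀/(2π) = 2.135e+04 Hz.

f₀ = 2.135e+04 Hz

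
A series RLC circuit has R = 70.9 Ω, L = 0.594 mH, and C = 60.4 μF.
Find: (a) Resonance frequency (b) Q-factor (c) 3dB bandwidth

Step 1 — Resonance: ω₀ = 1/√(LC) = 1/√(0.000594·6.04e-05) = 5279 rad/s.
Step 2 — f₀ = ω₀/(2π) = 840.2 Hz.
Step 3 — Series Q: Q = ω₀L/R = 5279·0.000594/70.9 = 0.04423.
Step 4 — Bandwidth: Δω = ω₀/Q = 1.194e+05 rad/s; BW = Δω/(2π) = 1.9e+04 Hz.

(a) f₀ = 840.2 Hz  (b) Q = 0.04423  (c) BW = 1.9e+04 Hz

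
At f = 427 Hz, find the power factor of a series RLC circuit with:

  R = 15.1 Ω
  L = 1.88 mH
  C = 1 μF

Step 1 — Angular frequency: ω = 2π·f = 2π·427 = 2683 rad/s.
Step 2 — Component impedances:
  R: Z = R = 15.1 Ω
  L: Z = jωL = j·2683·0.00188 = 0 + j5.044 Ω
  C: Z = 1/(jωC) = -j/(ω·C) = 0 - j372.7 Ω
Step 3 — Series combination: Z_total = R + L + C = 15.1 - j367.7 Ω = 368∠-87.6° Ω.
Step 4 — Power factor: PF = cos(φ) = Re(Z)/|Z| = 15.1/368 = 0.04103.
Step 5 — Type: Im(Z) = -367.7 ⇒ leading (phase φ = -87.6°).

PF = 0.04103 (leading, φ = -87.6°)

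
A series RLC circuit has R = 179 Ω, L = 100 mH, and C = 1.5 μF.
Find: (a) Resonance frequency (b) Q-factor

Step 1 — Resonance condition Im(Z)=0 gives ω₀ = 1/√(LC).
Step 2 — ω₀ = 1/√(0.1·1.5e-06) = 2582 rad/s.
Step 3 — f₀ = ω₀/(2π) = 410.9 Hz.
Step 4 — Series Q: Q = ω₀L/R = 2582·0.1/179 = 1.442.

(a) f₀ = 410.9 Hz  (b) Q = 1.442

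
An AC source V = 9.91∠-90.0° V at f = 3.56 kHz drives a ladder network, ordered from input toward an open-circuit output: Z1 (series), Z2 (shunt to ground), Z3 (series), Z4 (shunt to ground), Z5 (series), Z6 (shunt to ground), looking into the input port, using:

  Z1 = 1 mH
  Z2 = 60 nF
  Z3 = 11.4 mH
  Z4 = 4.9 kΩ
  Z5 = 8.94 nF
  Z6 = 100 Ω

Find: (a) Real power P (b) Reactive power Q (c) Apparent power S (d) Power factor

Step 1 — Angular frequency: ω = 2π·f = 2π·3560 = 2.237e+04 rad/s.
Step 2 — Component impedances:
  Z1: Z = jωL = j·2.237e+04·0.001 = 0 + j22.37 Ω
  Z2: Z = 1/(jωC) = -j/(ω·C) = 0 - j745.1 Ω
  Z3: Z = jωL = j·2.237e+04·0.0114 = 0 + j255 Ω
  Z4: Z = R = 4900 Ω
  Z5: Z = 1/(jωC) = -j/(ω·C) = 0 - j5001 Ω
  Z6: Z = R = 100 Ω
Step 3 — Ladder network (open output): work backward from the far end, alternating series and parallel combinations. Z_in = 95.01 - j612.8 Ω = 620.2∠-81.2° Ω.
Step 4 — Source phasor: V = 9.91∠-90.0° V = 0 - j9.91 V.
Step 5 — Current: I = V / Z = 0.01579 - j0.002448 A = 0.01598∠-8.8° A.
Step 6 — Complex power: S = V·I* = 0.02426 - j0.1565 VA.
Step 7 — Real power: P = Re(S) = 0.02426 W.
Step 8 — Reactive power: Q = Im(S) = -0.1565 VAR.
Step 9 — Apparent power: |S| = 0.1584 VA.
Step 10 — Power factor: PF = P/|S| = 0.1532 (leading).

(a) P = 0.02426 W  (b) Q = -0.1565 VAR  (c) S = 0.1584 VA  (d) PF = 0.1532 (leading)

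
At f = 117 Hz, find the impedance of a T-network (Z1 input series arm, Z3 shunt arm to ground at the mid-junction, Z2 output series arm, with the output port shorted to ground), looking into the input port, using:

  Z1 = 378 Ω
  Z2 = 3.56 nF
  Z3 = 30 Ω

Step 1 — Angular frequency: ω = 2π·f = 2π·117 = 735.1 rad/s.
Step 2 — Component impedances:
  Z1: Z = R = 378 Ω
  Z2: Z = 1/(jωC) = -j/(ω·C) = 0 - j3.821e+05 Ω
  Z3: Z = R = 30 Ω
Step 3 — With the output port shorted to ground, the output series arm Z2 runs from the junction to ground; the shunt arm Z3 also runs from the junction to ground. They appear in parallel: Z3 || Z2 = 30 - j0.002355 Ω.
Step 4 — Series with input arm Z1: Z_in = Z1 + (Z3 || Z2) = 408 - j0.002355 Ω = 408∠-0.0° Ω.

Z = 408 - j0.002355 Ω = 408∠-0.0° Ω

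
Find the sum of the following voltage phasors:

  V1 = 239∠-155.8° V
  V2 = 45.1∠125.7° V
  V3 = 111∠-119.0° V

Step 1 — Convert each phasor to rectangular form:
  V1 = 239·(cos(-155.8°) + j·sin(-155.8°)) = -218 - j97.97 V
  V2 = 45.1·(cos(125.7°) + j·sin(125.7°)) = -26.32 + j36.62 V
  V3 = 111·(cos(-119.0°) + j·sin(-119.0°)) = -53.81 - j97.08 V
Step 2 — Sum components: V_total = -298.1 - j158.4 V.
Step 3 — Convert to polar: |V_total| = 337.6 V, ∠V_total = -152.0°.

V_total = 337.6∠-152.0° V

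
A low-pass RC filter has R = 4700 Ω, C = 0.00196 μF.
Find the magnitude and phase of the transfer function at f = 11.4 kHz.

Step 1 — Angular frequency: ω = 2π·1.14e+04 = 7.163e+04 rad/s.
Step 2 — Transfer function: H(jω) = 1/(1 + jωRC).
Step 3 — Denominator: 1 + jωRC = 1 + j·7.163e+04·4700·1.96e-09 = 1 + j0.6598.
Step 4 — H = 0.6967 - j0.4597.
Step 5 — Magnitude: |H| = 0.8347 (-1.6 dB); phase: φ = -33.4°.

|H| = 0.8347 (-1.6 dB), φ = -33.4°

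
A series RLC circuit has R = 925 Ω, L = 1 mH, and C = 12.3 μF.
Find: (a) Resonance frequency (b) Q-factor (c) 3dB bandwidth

Step 1 — Resonance condition Im(Z)=0 gives ω₀ = 1/√(LC).
Step 2 — ω₀ = 1/√(0.001·1.23e-05) = 9017 rad/s.
Step 3 — f₀ = ω₀/(2π) = 1435 Hz.
Step 4 — Series Q: Q = ω₀L/R = 9017·0.001/925 = 0.009748.
Step 5 — 3dB bandwidth: Δω = ω₀/Q = 9.25e+05 rad/s; BW = Δω/(2π) = 1.472e+05 Hz.

(a) f₀ = 1435 Hz  (b) Q = 0.009748  (c) BW = 1.472e+05 Hz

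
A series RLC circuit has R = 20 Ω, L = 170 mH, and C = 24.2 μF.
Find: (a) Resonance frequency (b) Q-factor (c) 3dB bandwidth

Step 1 — Resonance: ω₀ = 1/√(LC) = 1/√(0.17·2.42e-05) = 493 rad/s.
Step 2 — f₀ = ω₀/(2π) = 78.47 Hz.
Step 3 — Series Q: Q = ω₀L/R = 493·0.17/20 = 4.191.
Step 4 — Bandwidth: Δω = ω₀/Q = 117.6 rad/s; BW = Δω/(2π) = 18.72 Hz.

(a) f₀ = 78.47 Hz  (b) Q = 4.191  (c) BW = 18.72 Hz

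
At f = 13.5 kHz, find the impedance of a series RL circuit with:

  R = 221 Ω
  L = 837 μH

Step 1 — Angular frequency: ω = 2π·f = 2π·1.35e+04 = 8.482e+04 rad/s.
Step 2 — Component impedances:
  R: Z = R = 221 Ω
  L: Z = jωL = j·8.482e+04·0.000837 = 0 + j71 Ω
Step 3 — Series combination: Z_total = R + L = 221 + j71 Ω = 232.1∠17.8° Ω.

Z = 221 + j71 Ω = 232.1∠17.8° Ω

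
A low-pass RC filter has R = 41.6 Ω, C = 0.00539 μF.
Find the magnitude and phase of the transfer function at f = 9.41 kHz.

Step 1 — Angular frequency: ω = 2π·9410 = 5.912e+04 rad/s.
Step 2 — Transfer function: H(jω) = 1/(1 + jωRC).
Step 3 — Denominator: 1 + jωRC = 1 + j·5.912e+04·41.6·5.39e-09 = 1 + j0.01326.
Step 4 — H = 0.9998 - j0.01325.
Step 5 — Magnitude: |H| = 0.9999 (-0.0 dB); phase: φ = -0.8°.

|H| = 0.9999 (-0.0 dB), φ = -0.8°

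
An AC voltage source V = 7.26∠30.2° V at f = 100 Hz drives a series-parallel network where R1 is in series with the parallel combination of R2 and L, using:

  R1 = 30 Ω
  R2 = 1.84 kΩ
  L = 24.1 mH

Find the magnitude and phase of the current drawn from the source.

Step 1 — Angular frequency: ω = 2π·f = 2π·100 = 628.3 rad/s.
Step 2 — Component impedances:
  R1: Z = R = 30 Ω
  R2: Z = R = 1840 Ω
  L: Z = jωL = j·628.3·0.0241 = 0 + j15.14 Ω
Step 3 — Parallel branch: R2 || L = 1/(1/R2 + 1/L) = 0.1246 + j15.14 Ω.
Step 4 — Series with R1: Z_total = R1 + (R2 || L) = 30.12 + j15.14 Ω = 33.72∠26.7° Ω.
Step 5 — Source phasor: V = 7.26∠30.2° V = 6.275 + j3.652 V.
Step 6 — Ohm's law: I = V / Z_total = (6.275 + j3.652) / (30.12 + j15.14) = 0.2149 + j0.0132 A.
Step 7 — Convert to polar: |I| = 0.2153 A, ∠I = 3.5°.

I = 0.2153∠3.5° A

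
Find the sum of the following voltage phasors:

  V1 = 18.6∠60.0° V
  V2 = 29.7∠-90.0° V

Step 1 — Convert each phasor to rectangular form:
  V1 = 18.6·(cos(60.0°) + j·sin(60.0°)) = 9.3 + j16.11 V
  V2 = 29.7·(cos(-90.0°) + j·sin(-90.0°)) = 0 - j29.7 V
Step 2 — Sum components: V_total = 9.3 - j13.59 V.
Step 3 — Convert to polar: |V_total| = 16.47 V, ∠V_total = -55.6°.

V_total = 16.47∠-55.6° V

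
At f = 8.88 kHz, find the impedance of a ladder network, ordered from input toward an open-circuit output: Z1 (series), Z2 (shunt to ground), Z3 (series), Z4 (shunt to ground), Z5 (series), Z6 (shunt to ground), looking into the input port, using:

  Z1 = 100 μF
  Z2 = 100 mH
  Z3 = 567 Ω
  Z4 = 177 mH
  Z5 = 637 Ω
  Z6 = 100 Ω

Step 1 — Angular frequency: ω = 2π·f = 2π·8880 = 5.579e+04 rad/s.
Step 2 — Component impedances:
  Z1: Z = 1/(jωC) = -j/(ω·C) = 0 - j0.1792 Ω
  Z2: Z = jωL = j·5.579e+04·0.1 = 0 + j5579 Ω
  Z3: Z = R = 567 Ω
  Z4: Z = jωL = j·5.579e+04·0.177 = 0 + j9876 Ω
  Z5: Z = R = 637 Ω
  Z6: Z = R = 100 Ω
Step 3 — Ladder network (open output): work backward from the far end, alternating series and parallel combinations. Z_in = 1210 + j333.2 Ω = 1255∠15.4° Ω.

Z = 1210 + j333.2 Ω = 1255∠15.4° Ω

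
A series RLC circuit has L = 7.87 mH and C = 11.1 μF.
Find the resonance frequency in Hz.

Step 1 — Resonance condition Im(Z)=0 gives ω₀ = 1/√(LC).
Step 2 — ω₀ = 1/√(0.00787·1.11e-05) = 3383 rad/s.
Step 3 — f₀ = ω₀/(2π) = 538.5 Hz.

f₀ = 538.5 Hz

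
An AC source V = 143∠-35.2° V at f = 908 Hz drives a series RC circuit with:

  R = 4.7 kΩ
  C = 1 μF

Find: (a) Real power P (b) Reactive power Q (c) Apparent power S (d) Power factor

Step 1 — Angular frequency: ω = 2π·f = 2π·908 = 5705 rad/s.
Step 2 — Component impedances:
  R: Z = R = 4700 Ω
  C: Z = 1/(jωC) = -j/(ω·C) = 0 - j175.3 Ω
Step 3 — Series combination: Z_total = R + C = 4700 - j175.3 Ω = 4703∠-2.1° Ω.
Step 4 — Source phasor: V = 143∠-35.2° V = 116.9 - j82.43 V.
Step 5 — Current: I = V / Z = 0.02548 - j0.01659 A = 0.0304∠-33.1° A.
Step 6 — Complex power: S = V·I* = 4.345 - j0.162 VA.
Step 7 — Real power: P = Re(S) = 4.345 W.
Step 8 — Reactive power: Q = Im(S) = -0.162 VAR.
Step 9 — Apparent power: |S| = 4.348 VA.
Step 10 — Power factor: PF = P/|S| = 0.9993 (leading).

(a) P = 4.345 W  (b) Q = -0.162 VAR  (c) S = 4.348 VA  (d) PF = 0.9993 (leading)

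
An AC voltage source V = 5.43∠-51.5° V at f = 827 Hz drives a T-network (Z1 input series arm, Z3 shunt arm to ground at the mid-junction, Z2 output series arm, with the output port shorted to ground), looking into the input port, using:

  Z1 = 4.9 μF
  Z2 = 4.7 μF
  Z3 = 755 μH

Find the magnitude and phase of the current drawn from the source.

Step 1 — Angular frequency: ω = 2π·f = 2π·827 = 5196 rad/s.
Step 2 — Component impedances:
  Z1: Z = 1/(jωC) = -j/(ω·C) = 0 - j39.28 Ω
  Z2: Z = 1/(jωC) = -j/(ω·C) = 0 - j40.95 Ω
  Z3: Z = jωL = j·5196·0.000755 = 0 + j3.923 Ω
Step 3 — With the output port shorted to ground, the output series arm Z2 runs from the junction to ground; the shunt arm Z3 also runs from the junction to ground. They appear in parallel: Z3 || Z2 = 0 + j4.339 Ω.
Step 4 — Series with input arm Z1: Z_in = Z1 + (Z3 || Z2) = 0 - j34.94 Ω = 34.94∠-90.0° Ω.
Step 5 — Source phasor: V = 5.43∠-51.5° V = 3.38 - j4.25 V.
Step 6 — Ohm's law: I = V / Z_total = (3.38 - j4.25) / (0 - j34.94) = 0.1216 + j0.09675 A.
Step 7 — Convert to polar: |I| = 0.1554 A, ∠I = 38.5°.

I = 0.1554∠38.5° A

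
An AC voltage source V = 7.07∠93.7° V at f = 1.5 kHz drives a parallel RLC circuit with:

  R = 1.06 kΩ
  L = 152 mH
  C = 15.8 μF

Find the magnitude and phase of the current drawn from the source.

Step 1 — Angular frequency: ω = 2π·f = 2π·1500 = 9425 rad/s.
Step 2 — Component impedances:
  R: Z = R = 1060 Ω
  L: Z = jωL = j·9425·0.152 = 0 + j1433 Ω
  C: Z = 1/(jωC) = -j/(ω·C) = 0 - j6.715 Ω
Step 3 — Parallel combination: 1/Z_total = 1/R + 1/L + 1/C; Z_total = 0.04294 - j6.747 Ω = 6.747∠-89.6° Ω.
Step 4 — Source phasor: V = 7.07∠93.7° V = -0.4562 + j7.055 V.
Step 5 — Ohm's law: I = V / Z_total = (-0.4562 + j7.055) / (0.04294 - j6.747) = -1.046 - j0.06097 A.
Step 6 — Convert to polar: |I| = 1.048 A, ∠I = -176.7°.

I = 1.048∠-176.7° A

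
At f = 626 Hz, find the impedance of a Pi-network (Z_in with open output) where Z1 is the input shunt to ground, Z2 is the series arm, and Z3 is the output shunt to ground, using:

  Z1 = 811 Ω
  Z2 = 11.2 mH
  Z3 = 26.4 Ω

Step 1 — Angular frequency: ω = 2π·f = 2π·626 = 3933 rad/s.
Step 2 — Component impedances:
  Z1: Z = R = 811 Ω
  Z2: Z = jωL = j·3933·0.0112 = 0 + j44.05 Ω
  Z3: Z = R = 26.4 Ω
Step 3 — With open output, the series arm Z2 and the output shunt Z3 appear in series to ground: Z2 + Z3 = 26.4 + j44.05 Ω.
Step 4 — Parallel with input shunt Z1: Z_in = Z1 || (Z2 + Z3) = 27.74 + j41.2 Ω = 49.67∠56.1° Ω.

Z = 27.74 + j41.2 Ω = 49.67∠56.1° Ω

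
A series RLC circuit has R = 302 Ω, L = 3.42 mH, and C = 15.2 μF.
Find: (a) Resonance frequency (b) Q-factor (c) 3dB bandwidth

Step 1 — Resonance condition Im(Z)=0 gives ω₀ = 1/√(LC).
Step 2 — ω₀ = 1/√(0.00342·1.52e-05) = 4386 rad/s.
Step 3 — f₀ = ω₀/(2π) = 698 Hz.
Step 4 — Series Q: Q = ω₀L/R = 4386·0.00342/302 = 0.04967.
Step 5 — 3dB bandwidth: Δω = ω₀/Q = 8.83e+04 rad/s; BW = Δω/(2π) = 1.405e+04 Hz.

(a) f₀ = 698 Hz  (b) Q = 0.04967  (c) BW = 1.405e+04 Hz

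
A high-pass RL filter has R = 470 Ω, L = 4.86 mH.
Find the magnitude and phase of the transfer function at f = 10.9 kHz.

Step 1 — Angular frequency: ω = 2π·1.09e+04 = 6.849e+04 rad/s.
Step 2 — Transfer function: H(jω) = jωL/(R + jωL).
Step 3 — Numerator jωL = j·332.8; denominator R + jωL = 470 + j332.8.
Step 4 — H = 0.334 + j0.4716.
Step 5 — Magnitude: |H| = 0.5779 (-4.8 dB); phase: φ = 54.7°.

|H| = 0.5779 (-4.8 dB), φ = 54.7°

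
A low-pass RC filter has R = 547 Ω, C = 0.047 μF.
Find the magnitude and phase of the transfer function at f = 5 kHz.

Step 1 — Angular frequency: ω = 2π·5000 = 3.142e+04 rad/s.
Step 2 — Transfer function: H(jω) = 1/(1 + jωRC).
Step 3 — Denominator: 1 + jωRC = 1 + j·3.142e+04·547·4.7e-08 = 1 + j0.8077.
Step 4 — H = 0.6052 - j0.4888.
Step 5 — Magnitude: |H| = 0.7779 (-2.2 dB); phase: φ = -38.9°.

|H| = 0.7779 (-2.2 dB), φ = -38.9°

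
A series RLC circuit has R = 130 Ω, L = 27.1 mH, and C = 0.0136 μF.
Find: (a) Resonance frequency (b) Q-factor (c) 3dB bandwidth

Step 1 — Resonance: ω₀ = 1/√(LC) = 1/√(0.0271·1.36e-08) = 5.209e+04 rad/s.
Step 2 — f₀ = ω₀/(2π) = 8290 Hz.
Step 3 — Series Q: Q = ω₀L/R = 5.209e+04·0.0271/130 = 10.86.
Step 4 — Bandwidth: Δω = ω₀/Q = 4797 rad/s; BW = Δω/(2π) = 763.5 Hz.

(a) f₀ = 8290 Hz  (b) Q = 10.86  (c) BW = 763.5 Hz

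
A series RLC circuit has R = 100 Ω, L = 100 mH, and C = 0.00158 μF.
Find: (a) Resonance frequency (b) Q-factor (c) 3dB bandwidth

Step 1 — Resonance: ω₀ = 1/√(LC) = 1/√(0.1·1.58e-09) = 7.956e+04 rad/s.
Step 2 — f₀ = ω₀/(2π) = 1.266e+04 Hz.
Step 3 — Series Q: Q = ω₀L/R = 7.956e+04·0.1/100 = 79.56.
Step 4 — Bandwidth: Δω = ω₀/Q = 1000 rad/s; BW = Δω/(2π) = 159.2 Hz.

(a) f₀ = 1.266e+04 Hz  (b) Q = 79.56  (c) BW = 159.2 Hz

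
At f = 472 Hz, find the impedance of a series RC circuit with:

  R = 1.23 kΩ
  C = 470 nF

Step 1 — Angular frequency: ω = 2π·f = 2π·472 = 2966 rad/s.
Step 2 — Component impedances:
  R: Z = R = 1230 Ω
  C: Z = 1/(jωC) = -j/(ω·C) = 0 - j717.4 Ω
Step 3 — Series combination: Z_total = R + C = 1230 - j717.4 Ω = 1424∠-30.3° Ω.

Z = 1230 - j717.4 Ω = 1424∠-30.3° Ω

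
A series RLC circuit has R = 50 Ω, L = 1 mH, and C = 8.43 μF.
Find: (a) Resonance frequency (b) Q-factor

Step 1 — Resonance condition Im(Z)=0 gives ω₀ = 1/√(LC).
Step 2 — ω₀ = 1/√(0.001·8.43e-06) = 1.089e+04 rad/s.
Step 3 — f₀ = ω₀/(2π) = 1733 Hz.
Step 4 — Series Q: Q = ω₀L/R = 1.089e+04·0.001/50 = 0.2178.

(a) f₀ = 1733 Hz  (b) Q = 0.2178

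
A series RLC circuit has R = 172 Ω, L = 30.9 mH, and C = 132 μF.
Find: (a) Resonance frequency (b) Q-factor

Step 1 — Resonance condition Im(Z)=0 gives ω₀ = 1/√(LC).
Step 2 — ω₀ = 1/√(0.0309·0.000132) = 495.1 rad/s.
Step 3 — f₀ = ω₀/(2π) = 78.81 Hz.
Step 4 — Series Q: Q = ω₀L/R = 495.1·0.0309/172 = 0.08895.

(a) f₀ = 78.81 Hz  (b) Q = 0.08895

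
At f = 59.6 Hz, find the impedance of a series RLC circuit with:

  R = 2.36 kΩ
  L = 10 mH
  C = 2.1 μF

Step 1 — Angular frequency: ω = 2π·f = 2π·59.6 = 374.5 rad/s.
Step 2 — Component impedances:
  R: Z = R = 2360 Ω
  L: Z = jωL = j·374.5·0.01 = 0 + j3.745 Ω
  C: Z = 1/(jωC) = -j/(ω·C) = 0 - j1272 Ω
Step 3 — Series combination: Z_total = R + L + C = 2360 - j1268 Ω = 2679∠-28.2° Ω.

Z = 2360 - j1268 Ω = 2679∠-28.2° Ω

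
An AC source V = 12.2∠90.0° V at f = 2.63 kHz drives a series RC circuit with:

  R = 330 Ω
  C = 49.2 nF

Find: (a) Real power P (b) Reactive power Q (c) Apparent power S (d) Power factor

Step 1 — Angular frequency: ω = 2π·f = 2π·2630 = 1.652e+04 rad/s.
Step 2 — Component impedances:
  R: Z = R = 330 Ω
  C: Z = 1/(jωC) = -j/(ω·C) = 0 - j1230 Ω
Step 3 — Series combination: Z_total = R + C = 330 - j1230 Ω = 1273∠-75.0° Ω.
Step 4 — Source phasor: V = 12.2∠90.0° V = 0 + j12.2 V.
Step 5 — Current: I = V / Z = -0.009253 + j0.002482 A = 0.00958∠165.0° A.
Step 6 — Complex power: S = V·I* = 0.03029 - j0.1129 VA.
Step 7 — Real power: P = Re(S) = 0.03029 W.
Step 8 — Reactive power: Q = Im(S) = -0.1129 VAR.
Step 9 — Apparent power: |S| = 0.1169 VA.
Step 10 — Power factor: PF = P/|S| = 0.2591 (leading).

(a) P = 0.03029 W  (b) Q = -0.1129 VAR  (c) S = 0.1169 VA  (d) PF = 0.2591 (leading)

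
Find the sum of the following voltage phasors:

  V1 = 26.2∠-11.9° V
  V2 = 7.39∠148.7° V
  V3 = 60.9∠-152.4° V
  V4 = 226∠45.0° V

Step 1 — Convert each phasor to rectangular form:
  V1 = 26.2·(cos(-11.9°) + j·sin(-11.9°)) = 25.64 - j5.403 V
  V2 = 7.39·(cos(148.7°) + j·sin(148.7°)) = -6.314 + j3.839 V
  V3 = 60.9·(cos(-152.4°) + j·sin(-152.4°)) = -53.97 - j28.21 V
  V4 = 226·(cos(45.0°) + j·sin(45.0°)) = 159.8 + j159.8 V
Step 2 — Sum components: V_total = 125.2 + j130 V.
Step 3 — Convert to polar: |V_total| = 180.5 V, ∠V_total = 46.1°.

V_total = 180.5∠46.1° V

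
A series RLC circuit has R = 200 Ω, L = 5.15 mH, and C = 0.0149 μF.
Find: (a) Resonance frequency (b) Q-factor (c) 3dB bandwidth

Step 1 — Resonance: ω₀ = 1/√(LC) = 1/√(0.00515·1.49e-08) = 1.142e+05 rad/s.
Step 2 — f₀ = ω₀/(2π) = 1.817e+04 Hz.
Step 3 — Series Q: Q = ω₀L/R = 1.142e+05·0.00515/200 = 2.94.
Step 4 — Bandwidth: Δω = ω₀/Q = 3.883e+04 rad/s; BW = Δω/(2π) = 6181 Hz.

(a) f₀ = 1.817e+04 Hz  (b) Q = 2.94  (c) BW = 6181 Hz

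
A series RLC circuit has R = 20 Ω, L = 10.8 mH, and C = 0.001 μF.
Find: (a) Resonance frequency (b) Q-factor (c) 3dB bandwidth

Step 1 — Resonance condition Im(Z)=0 gives ω₀ = 1/√(LC).
Step 2 — ω₀ = 1/√(0.0108·1e-09) = 3.043e+05 rad/s.
Step 3 — f₀ = ω₀/(2π) = 4.843e+04 Hz.
Step 4 — Series Q: Q = ω₀L/R = 3.043e+05·0.0108/20 = 164.3.
Step 5 — 3dB bandwidth: Δω = ω₀/Q = 1852 rad/s; BW = Δω/(2π) = 294.7 Hz.

(a) f₀ = 4.843e+04 Hz  (b) Q = 164.3  (c) BW = 294.7 Hz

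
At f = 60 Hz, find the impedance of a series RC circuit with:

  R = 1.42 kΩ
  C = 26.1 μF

Step 1 — Angular frequency: ω = 2π·f = 2π·60 = 377 rad/s.
Step 2 — Component impedances:
  R: Z = R = 1420 Ω
  C: Z = 1/(jωC) = -j/(ω·C) = 0 - j101.6 Ω
Step 3 — Series combination: Z_total = R + C = 1420 - j101.6 Ω = 1424∠-4.1° Ω.

Z = 1420 - j101.6 Ω = 1424∠-4.1° Ω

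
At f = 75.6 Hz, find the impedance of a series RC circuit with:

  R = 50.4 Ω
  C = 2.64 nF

Step 1 — Angular frequency: ω = 2π·f = 2π·75.6 = 475 rad/s.
Step 2 — Component impedances:
  R: Z = R = 50.4 Ω
  C: Z = 1/(jωC) = -j/(ω·C) = 0 - j7.974e+05 Ω
Step 3 — Series combination: Z_total = R + C = 50.4 - j7.974e+05 Ω = 7.974e+05∠-90.0° Ω.

Z = 50.4 - j7.974e+05 Ω = 7.974e+05∠-90.0° Ω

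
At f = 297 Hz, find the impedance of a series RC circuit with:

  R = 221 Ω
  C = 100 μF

Step 1 — Angular frequency: ω = 2π·f = 2π·297 = 1866 rad/s.
Step 2 — Component impedances:
  R: Z = R = 221 Ω
  C: Z = 1/(jωC) = -j/(ω·C) = 0 - j5.359 Ω
Step 3 — Series combination: Z_total = R + C = 221 - j5.359 Ω = 221.1∠-1.4° Ω.

Z = 221 - j5.359 Ω = 221.1∠-1.4° Ω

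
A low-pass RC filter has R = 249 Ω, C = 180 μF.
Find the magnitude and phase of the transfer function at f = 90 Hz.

Step 1 — Angular frequency: ω = 2π·90 = 565.5 rad/s.
Step 2 — Transfer function: H(jω) = 1/(1 + jωRC).
Step 3 — Denominator: 1 + jωRC = 1 + j·565.5·249·0.00018 = 1 + j25.35.
Step 4 — H = 0.001554 - j0.03939.
Step 5 — Magnitude: |H| = 0.03942 (-28.1 dB); phase: φ = -87.7°.

|H| = 0.03942 (-28.1 dB), φ = -87.7°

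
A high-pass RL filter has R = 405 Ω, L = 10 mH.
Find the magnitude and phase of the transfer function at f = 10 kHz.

Step 1 — Angular frequency: ω = 2π·1e+04 = 6.283e+04 rad/s.
Step 2 — Transfer function: H(jω) = jωL/(R + jωL).
Step 3 — Numerator jωL = j·628.3; denominator R + jωL = 405 + j628.3.
Step 4 — H = 0.7065 + j0.4554.
Step 5 — Magnitude: |H| = 0.8405 (-1.5 dB); phase: φ = 32.8°.

|H| = 0.8405 (-1.5 dB), φ = 32.8°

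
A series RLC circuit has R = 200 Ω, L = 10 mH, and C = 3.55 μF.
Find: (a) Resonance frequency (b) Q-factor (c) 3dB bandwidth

Step 1 — Resonance condition Im(Z)=0 gives ω₀ = 1/√(LC).
Step 2 — ω₀ = 1/√(0.01·3.55e-06) = 5307 rad/s.
Step 3 — f₀ = ω₀/(2π) = 844.7 Hz.
Step 4 — Series Q: Q = ω₀L/R = 5307·0.01/200 = 0.2654.
Step 5 — 3dB bandwidth: Δω = ω₀/Q = 2e+04 rad/s; BW = Δω/(2π) = 3183 Hz.

(a) f₀ = 844.7 Hz  (b) Q = 0.2654  (c) BW = 3183 Hz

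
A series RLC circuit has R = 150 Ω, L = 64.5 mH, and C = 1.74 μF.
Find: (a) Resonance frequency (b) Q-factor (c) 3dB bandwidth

Step 1 — Resonance condition Im(Z)=0 gives ω₀ = 1/√(LC).
Step 2 — ω₀ = 1/√(0.0645·1.74e-06) = 2985 rad/s.
Step 3 — f₀ = ω₀/(2π) = 475.1 Hz.
Step 4 — Series Q: Q = ω₀L/R = 2985·0.0645/150 = 1.284.
Step 5 — 3dB bandwidth: Δω = ω₀/Q = 2326 rad/s; BW = Δω/(2π) = 370.1 Hz.

(a) f₀ = 475.1 Hz  (b) Q = 1.284  (c) BW = 370.1 Hz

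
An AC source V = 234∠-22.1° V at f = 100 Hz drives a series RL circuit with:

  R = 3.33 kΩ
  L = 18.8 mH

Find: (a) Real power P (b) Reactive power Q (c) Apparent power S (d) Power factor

Step 1 — Angular frequency: ω = 2π·f = 2π·100 = 628.3 rad/s.
Step 2 — Component impedances:
  R: Z = R = 3330 Ω
  L: Z = jωL = j·628.3·0.0188 = 0 + j11.81 Ω
Step 3 — Series combination: Z_total = R + L = 3330 + j11.81 Ω = 3330∠0.2° Ω.
Step 4 — Source phasor: V = 234∠-22.1° V = 216.8 - j88.04 V.
Step 5 — Current: I = V / Z = 0.06501 - j0.02667 A = 0.07027∠-22.3° A.
Step 6 — Complex power: S = V·I* = 16.44 + j0.05833 VA.
Step 7 — Real power: P = Re(S) = 16.44 W.
Step 8 — Reactive power: Q = Im(S) = 0.05833 VAR.
Step 9 — Apparent power: |S| = 16.44 VA.
Step 10 — Power factor: PF = P/|S| = 1 (lagging).

(a) P = 16.44 W  (b) Q = 0.05833 VAR  (c) S = 16.44 VA  (d) PF = 1 (lagging)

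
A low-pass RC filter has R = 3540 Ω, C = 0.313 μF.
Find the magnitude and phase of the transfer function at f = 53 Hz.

Step 1 — Angular frequency: ω = 2π·53 = 333 rad/s.
Step 2 — Transfer function: H(jω) = 1/(1 + jωRC).
Step 3 — Denominator: 1 + jωRC = 1 + j·333·3540·3.13e-07 = 1 + j0.369.
Step 4 — H = 0.8802 - j0.3248.
Step 5 — Magnitude: |H| = 0.9382 (-0.6 dB); phase: φ = -20.3°.

|H| = 0.9382 (-0.6 dB), φ = -20.3°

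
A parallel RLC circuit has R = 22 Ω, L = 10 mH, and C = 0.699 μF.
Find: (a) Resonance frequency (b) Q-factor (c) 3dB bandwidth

Step 1 — Resonance: ω₀ = 1/√(LC) = 1/√(0.01·6.99e-07) = 1.196e+04 rad/s.
Step 2 — f₀ = ω₀/(2π) = 1904 Hz.
Step 3 — Parallel Q: Q = R/(ω₀L) = 22/(1.196e+04·0.01) = 0.1839.
Step 4 — Bandwidth: Δω = ω₀/Q = 6.503e+04 rad/s; BW = Δω/(2π) = 1.035e+04 Hz.

(a) f₀ = 1904 Hz  (b) Q = 0.1839  (c) BW = 1.035e+04 Hz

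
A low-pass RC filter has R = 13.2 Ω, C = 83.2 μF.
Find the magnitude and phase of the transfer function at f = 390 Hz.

Step 1 — Angular frequency: ω = 2π·390 = 2450 rad/s.
Step 2 — Transfer function: H(jω) = 1/(1 + jωRC).
Step 3 — Denominator: 1 + jωRC = 1 + j·2450·13.2·8.32e-05 = 1 + j2.691.
Step 4 — H = 0.1213 - j0.3265.
Step 5 — Magnitude: |H| = 0.3483 (-9.2 dB); phase: φ = -69.6°.

|H| = 0.3483 (-9.2 dB), φ = -69.6°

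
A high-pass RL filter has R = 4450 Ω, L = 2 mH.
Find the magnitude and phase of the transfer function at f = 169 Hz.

Step 1 — Angular frequency: ω = 2π·169 = 1062 rad/s.
Step 2 — Transfer function: H(jω) = jωL/(R + jωL).
Step 3 — Numerator jωL = j·2.124; denominator R + jωL = 4450 + j2.124.
Step 4 — H = 2.278e-07 + j0.0004772.
Step 5 — Magnitude: |H| = 0.0004772 (-66.4 dB); phase: φ = 90.0°.

|H| = 0.0004772 (-66.4 dB), φ = 90.0°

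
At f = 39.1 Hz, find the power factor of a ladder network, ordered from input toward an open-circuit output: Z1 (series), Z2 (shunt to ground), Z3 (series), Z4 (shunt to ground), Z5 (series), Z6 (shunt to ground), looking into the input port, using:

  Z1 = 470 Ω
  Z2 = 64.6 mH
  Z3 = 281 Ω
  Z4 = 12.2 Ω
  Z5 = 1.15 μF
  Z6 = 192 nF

Step 1 — Angular frequency: ω = 2π·f = 2π·39.1 = 245.7 rad/s.
Step 2 — Component impedances:
  Z1: Z = R = 470 Ω
  Z2: Z = jωL = j·245.7·0.0646 = 0 + j15.87 Ω
  Z3: Z = R = 281 Ω
  Z4: Z = R = 12.2 Ω
  Z5: Z = 1/(jωC) = -j/(ω·C) = 0 - j3540 Ω
  Z6: Z = 1/(jωC) = -j/(ω·C) = 0 - j2.12e+04 Ω
Step 3 — Ladder network (open output): work backward from the far end, alternating series and parallel combinations. Z_in = 470.9 + j15.82 Ω = 471.1∠1.9° Ω.
Step 4 — Power factor: PF = cos(φ) = Re(Z)/|Z| = 470.86/471.12 = 0.9994.
Step 5 — Type: Im(Z) = 15.82 ⇒ lagging (phase φ = 1.9°).

PF = 0.9994 (lagging, φ = 1.9°)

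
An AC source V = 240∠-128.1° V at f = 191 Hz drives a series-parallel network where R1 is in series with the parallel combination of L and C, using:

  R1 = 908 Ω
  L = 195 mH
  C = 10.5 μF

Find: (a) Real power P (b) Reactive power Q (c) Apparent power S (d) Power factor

Step 1 — Angular frequency: ω = 2π·f = 2π·191 = 1200 rad/s.
Step 2 — Component impedances:
  R1: Z = R = 908 Ω
  L: Z = jωL = j·1200·0.195 = 0 + j234 Ω
  C: Z = 1/(jωC) = -j/(ω·C) = 0 - j79.36 Ω
Step 3 — Parallel branch: L || C = 1/(1/L + 1/C) = 0 - j120.1 Ω.
Step 4 — Series with R1: Z_total = R1 + (L || C) = 908 - j120.1 Ω = 915.9∠-7.5° Ω.
Step 5 — Source phasor: V = 240∠-128.1° V = -148.1 - j188.9 V.
Step 6 — Current: I = V / Z = -0.1333 - j0.2256 A = 0.262∠-120.6° A.
Step 7 — Complex power: S = V·I* = 62.35 - j8.245 VA.
Step 8 — Real power: P = Re(S) = 62.35 W.
Step 9 — Reactive power: Q = Im(S) = -8.245 VAR.
Step 10 — Apparent power: |S| = 62.89 VA.
Step 11 — Power factor: PF = P/|S| = 0.9914 (leading).

(a) P = 62.35 W  (b) Q = -8.245 VAR  (c) S = 62.89 VA  (d) PF = 0.9914 (leading)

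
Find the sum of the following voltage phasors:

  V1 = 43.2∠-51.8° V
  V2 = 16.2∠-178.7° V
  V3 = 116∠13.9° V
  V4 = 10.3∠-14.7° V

Step 1 — Convert each phasor to rectangular form:
  V1 = 43.2·(cos(-51.8°) + j·sin(-51.8°)) = 26.72 - j33.95 V
  V2 = 16.2·(cos(-178.7°) + j·sin(-178.7°)) = -16.2 - j0.3675 V
  V3 = 116·(cos(13.9°) + j·sin(13.9°)) = 112.6 + j27.87 V
  V4 = 10.3·(cos(-14.7°) + j·sin(-14.7°)) = 9.963 - j2.614 V
Step 2 — Sum components: V_total = 133.1 - j9.064 V.
Step 3 — Convert to polar: |V_total| = 133.4 V, ∠V_total = -3.9°.

V_total = 133.4∠-3.9° V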